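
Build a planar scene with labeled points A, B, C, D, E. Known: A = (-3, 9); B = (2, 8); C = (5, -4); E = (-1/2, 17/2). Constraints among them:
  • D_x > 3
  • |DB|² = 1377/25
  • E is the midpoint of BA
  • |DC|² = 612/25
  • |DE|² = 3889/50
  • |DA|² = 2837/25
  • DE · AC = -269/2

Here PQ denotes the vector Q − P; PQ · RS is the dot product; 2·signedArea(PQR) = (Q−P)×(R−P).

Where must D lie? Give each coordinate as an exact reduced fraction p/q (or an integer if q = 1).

1. D_x = 19/5  [line -8·x + 13·y + 20 = 0 ∩ |DC|² = 612/25]
2. D_y = 4/5  [line -8·x + 13·y + 20 = 0 ∩ |DC|² = 612/25]
   → D = (19/5, 4/5)

D = (19/5, 4/5)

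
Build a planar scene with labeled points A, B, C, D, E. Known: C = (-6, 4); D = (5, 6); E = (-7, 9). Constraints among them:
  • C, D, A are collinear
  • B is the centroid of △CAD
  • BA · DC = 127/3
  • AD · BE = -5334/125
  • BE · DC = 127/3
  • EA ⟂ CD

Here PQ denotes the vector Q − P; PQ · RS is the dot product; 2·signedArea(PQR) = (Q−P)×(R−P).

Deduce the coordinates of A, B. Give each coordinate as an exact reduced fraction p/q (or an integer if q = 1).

A = (-761/125, 498/125)
B = (-886/375, 1748/375)

1. A_x = -761/125  [C, D, A are collinear ∩ EA ⟂ CD]
2. A_y = 498/125  [C, D, A are collinear ∩ EA ⟂ CD]
   → A = (-761/125, 498/125)
3. B_x = -886/375  [B is the centroid of △CAD]
4. B_y = 1748/375  [B is the centroid of △CAD]
   → B = (-886/375, 1748/375)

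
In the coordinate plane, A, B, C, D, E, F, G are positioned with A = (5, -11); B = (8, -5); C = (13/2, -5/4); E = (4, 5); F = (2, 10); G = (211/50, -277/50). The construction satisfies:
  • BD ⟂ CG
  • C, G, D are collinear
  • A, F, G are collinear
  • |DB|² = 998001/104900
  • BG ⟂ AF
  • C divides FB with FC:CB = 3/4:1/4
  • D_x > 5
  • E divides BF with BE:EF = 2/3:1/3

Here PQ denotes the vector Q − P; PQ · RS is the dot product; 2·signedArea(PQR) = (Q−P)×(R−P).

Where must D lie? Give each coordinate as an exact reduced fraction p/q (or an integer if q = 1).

1. D_x = 276743/52450  [C, G, D are collinear ∩ BD ⟂ CG]
2. D_y = -93163/26225  [C, G, D are collinear ∩ BD ⟂ CG]
   → D = (276743/52450, -93163/26225)

D = (276743/52450, -93163/26225)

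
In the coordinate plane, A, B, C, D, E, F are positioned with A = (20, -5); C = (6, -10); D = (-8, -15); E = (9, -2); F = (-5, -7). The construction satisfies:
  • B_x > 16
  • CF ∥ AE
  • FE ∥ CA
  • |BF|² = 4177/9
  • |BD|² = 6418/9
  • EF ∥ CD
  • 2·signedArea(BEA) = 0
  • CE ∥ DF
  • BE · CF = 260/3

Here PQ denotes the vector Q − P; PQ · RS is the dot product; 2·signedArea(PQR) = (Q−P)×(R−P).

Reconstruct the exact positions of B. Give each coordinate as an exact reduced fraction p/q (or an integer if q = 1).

1. B_x = 49/3  [2·signedArea(BEA) = 0 ∩ BE · CF = 260/3]
2. B_y = -4  [2·signedArea(BEA) = 0 ∩ BE · CF = 260/3]
   → B = (49/3, -4)

B = (49/3, -4)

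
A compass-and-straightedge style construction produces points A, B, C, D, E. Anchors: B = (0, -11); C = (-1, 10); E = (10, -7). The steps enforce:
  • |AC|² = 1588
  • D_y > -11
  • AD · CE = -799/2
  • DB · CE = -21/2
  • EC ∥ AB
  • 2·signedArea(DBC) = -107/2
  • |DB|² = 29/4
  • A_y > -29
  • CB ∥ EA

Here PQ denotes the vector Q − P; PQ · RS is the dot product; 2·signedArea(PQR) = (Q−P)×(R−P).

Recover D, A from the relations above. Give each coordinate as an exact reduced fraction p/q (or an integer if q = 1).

A = (11, -28)
D = (5/2, -10)

1. D_x = 5/2  [2·signedArea(DBC) = -107/2 ∩ DB · CE = -21/2]
2. D_y = -10  [2·signedArea(DBC) = -107/2 ∩ DB · CE = -21/2]
   → D = (5/2, -10)
3. A_x = 11  [EC ∥ AB ∩ CB ∥ EA]
4. A_y = -28  [EC ∥ AB ∩ CB ∥ EA]
   → A = (11, -28)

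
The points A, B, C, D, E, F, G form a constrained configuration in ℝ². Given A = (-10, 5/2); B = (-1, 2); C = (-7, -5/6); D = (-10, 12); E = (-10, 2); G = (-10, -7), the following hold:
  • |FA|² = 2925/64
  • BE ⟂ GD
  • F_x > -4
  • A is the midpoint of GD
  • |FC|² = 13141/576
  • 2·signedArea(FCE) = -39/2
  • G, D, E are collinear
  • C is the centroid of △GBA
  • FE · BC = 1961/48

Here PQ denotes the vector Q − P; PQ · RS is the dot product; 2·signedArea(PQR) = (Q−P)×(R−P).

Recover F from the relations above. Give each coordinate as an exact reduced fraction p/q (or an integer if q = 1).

1. F_x = -13/4  [FE · BC = 1961/48 ∩ 2·signedArea(FCE) = -39/2]
2. F_y = 17/8  [FE · BC = 1961/48 ∩ 2·signedArea(FCE) = -39/2]
   → F = (-13/4, 17/8)

F = (-13/4, 17/8)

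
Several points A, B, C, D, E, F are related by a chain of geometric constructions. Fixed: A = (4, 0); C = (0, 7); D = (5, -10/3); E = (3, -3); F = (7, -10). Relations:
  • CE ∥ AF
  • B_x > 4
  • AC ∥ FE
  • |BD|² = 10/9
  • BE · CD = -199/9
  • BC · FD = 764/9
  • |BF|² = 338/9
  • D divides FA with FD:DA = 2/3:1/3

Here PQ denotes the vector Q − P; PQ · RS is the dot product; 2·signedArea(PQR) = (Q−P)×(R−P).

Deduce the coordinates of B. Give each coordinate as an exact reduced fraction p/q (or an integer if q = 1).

B = (14/3, -13/3)

1. B_x = 14/3  [BE · CD = -199/9 ∩ BC · FD = 764/9]
2. B_y = -13/3  [BE · CD = -199/9 ∩ BC · FD = 764/9]
   → B = (14/3, -13/3)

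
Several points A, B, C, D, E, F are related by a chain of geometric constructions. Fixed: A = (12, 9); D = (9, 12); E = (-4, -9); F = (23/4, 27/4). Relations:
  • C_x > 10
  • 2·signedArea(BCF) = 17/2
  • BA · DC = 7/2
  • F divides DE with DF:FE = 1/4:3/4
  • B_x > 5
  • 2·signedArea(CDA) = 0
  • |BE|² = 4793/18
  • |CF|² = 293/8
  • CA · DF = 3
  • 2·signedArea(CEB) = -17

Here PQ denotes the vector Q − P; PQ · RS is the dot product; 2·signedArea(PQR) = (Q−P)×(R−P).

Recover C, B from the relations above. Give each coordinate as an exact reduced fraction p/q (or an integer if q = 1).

1. C_x = 21/2  [2·signedArea(CDA) = 0 ∩ CA · DF = 3]
2. C_y = 21/2  [2·signedArea(CDA) = 0 ∩ CA · DF = 3]
   → C = (21/2, 21/2)
3. B_x = 31/6  [2·signedArea(BCF) = 17/2 ∩ 2·signedArea(CEB) = -17]
4. B_y = 9/2  [2·signedArea(BCF) = 17/2 ∩ 2·signedArea(CEB) = -17]
   → B = (31/6, 9/2)

B = (31/6, 9/2)
C = (21/2, 21/2)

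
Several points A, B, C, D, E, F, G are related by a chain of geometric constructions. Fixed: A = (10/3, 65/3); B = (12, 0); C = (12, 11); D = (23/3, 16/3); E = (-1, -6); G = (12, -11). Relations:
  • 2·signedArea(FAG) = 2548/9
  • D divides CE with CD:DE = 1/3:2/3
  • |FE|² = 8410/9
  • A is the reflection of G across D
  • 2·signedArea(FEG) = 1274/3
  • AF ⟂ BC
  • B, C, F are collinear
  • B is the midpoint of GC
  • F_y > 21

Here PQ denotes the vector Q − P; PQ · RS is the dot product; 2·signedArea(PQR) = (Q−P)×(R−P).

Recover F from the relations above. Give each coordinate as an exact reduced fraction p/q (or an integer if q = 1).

F = (12, 65/3)

1. F_x = 12  [B, C, F are collinear ∩ AF ⟂ BC]
2. F_y = 65/3  [B, C, F are collinear ∩ AF ⟂ BC]
   → F = (12, 65/3)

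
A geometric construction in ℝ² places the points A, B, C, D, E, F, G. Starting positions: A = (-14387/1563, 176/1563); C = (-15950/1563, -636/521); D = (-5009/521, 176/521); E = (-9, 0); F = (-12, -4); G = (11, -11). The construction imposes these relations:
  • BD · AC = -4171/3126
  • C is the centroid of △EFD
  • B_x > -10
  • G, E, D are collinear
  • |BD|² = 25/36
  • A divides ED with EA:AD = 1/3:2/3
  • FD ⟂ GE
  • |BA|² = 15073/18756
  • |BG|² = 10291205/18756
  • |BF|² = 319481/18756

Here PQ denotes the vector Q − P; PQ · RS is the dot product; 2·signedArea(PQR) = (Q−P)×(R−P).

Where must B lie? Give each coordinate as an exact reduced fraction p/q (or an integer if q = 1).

B = (-30977/3126, -230/521)

1. B_x = -30977/3126  [line 1·x + 4/3·y + 10939/1042 = 0 ∩ |BD|² = 25/36]
2. B_y = -230/521  [line 1·x + 4/3·y + 10939/1042 = 0 ∩ |BD|² = 25/36]
   → B = (-30977/3126, -230/521)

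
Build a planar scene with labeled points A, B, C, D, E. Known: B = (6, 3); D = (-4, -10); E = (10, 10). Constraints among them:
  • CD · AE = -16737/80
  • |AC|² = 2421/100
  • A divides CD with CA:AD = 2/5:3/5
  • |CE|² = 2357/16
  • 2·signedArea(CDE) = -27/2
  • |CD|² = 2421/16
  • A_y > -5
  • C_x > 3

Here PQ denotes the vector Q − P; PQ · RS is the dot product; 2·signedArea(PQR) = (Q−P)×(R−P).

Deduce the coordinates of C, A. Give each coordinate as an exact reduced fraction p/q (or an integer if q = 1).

A = (1/2, -83/20)
C = (7/2, -1/4)

1. C_x = 7/2  [line -20·x + 14·y + 147/2 = 0 ∩ |CD|² = 2421/16]
2. C_y = -1/4  [line -20·x + 14·y + 147/2 = 0 ∩ |CD|² = 2421/16]
   → C = (7/2, -1/4)
3. A_x = 1/2  [CD · AE = -16737/80 ∩ A divides CD with CA:AD = 2/5:3/5]
4. A_y = -83/20  [CD · AE = -16737/80 ∩ A divides CD with CA:AD = 2/5:3/5]
   → A = (1/2, -83/20)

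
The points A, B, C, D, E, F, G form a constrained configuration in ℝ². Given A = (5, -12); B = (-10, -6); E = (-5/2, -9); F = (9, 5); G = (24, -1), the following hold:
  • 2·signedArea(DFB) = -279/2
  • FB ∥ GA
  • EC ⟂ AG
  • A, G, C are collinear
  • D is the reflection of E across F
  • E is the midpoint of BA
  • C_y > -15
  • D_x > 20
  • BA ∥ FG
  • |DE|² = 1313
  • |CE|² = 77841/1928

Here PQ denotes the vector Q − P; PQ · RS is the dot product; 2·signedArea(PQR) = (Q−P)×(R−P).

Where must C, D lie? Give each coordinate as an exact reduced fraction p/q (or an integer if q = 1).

1. C_x = 659/964  [A, G, C are collinear ∩ EC ⟂ AG]
2. C_y = -13977/964  [A, G, C are collinear ∩ EC ⟂ AG]
   → C = (659/964, -13977/964)
3. D_x = 41/2  [D is the reflection of E across F]
4. D_y = 19  [D is the reflection of E across F]
   → D = (41/2, 19)

C = (659/964, -13977/964)
D = (41/2, 19)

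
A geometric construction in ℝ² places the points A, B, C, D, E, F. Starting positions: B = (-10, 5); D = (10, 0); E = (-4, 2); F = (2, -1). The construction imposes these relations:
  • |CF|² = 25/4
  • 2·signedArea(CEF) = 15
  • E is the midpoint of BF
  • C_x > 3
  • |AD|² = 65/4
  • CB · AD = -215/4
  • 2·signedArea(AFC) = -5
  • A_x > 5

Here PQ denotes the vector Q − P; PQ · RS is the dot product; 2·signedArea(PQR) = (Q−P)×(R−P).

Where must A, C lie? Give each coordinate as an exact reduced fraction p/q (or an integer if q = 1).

A = (6, -1/2)
C = (4, 1/2)

1. C_x = 4  [line 3·x + 6·y + -15 = 0 ∩ |CF|² = 25/4]
2. C_y = 1/2  [line 3·x + 6·y + -15 = 0 ∩ |CF|² = 25/4]
   → C = (4, 1/2)
3. A_x = 6  [2·signedArea(AFC) = -5 ∩ CB · AD = -215/4]
4. A_y = -1/2  [2·signedArea(AFC) = -5 ∩ CB · AD = -215/4]
   → A = (6, -1/2)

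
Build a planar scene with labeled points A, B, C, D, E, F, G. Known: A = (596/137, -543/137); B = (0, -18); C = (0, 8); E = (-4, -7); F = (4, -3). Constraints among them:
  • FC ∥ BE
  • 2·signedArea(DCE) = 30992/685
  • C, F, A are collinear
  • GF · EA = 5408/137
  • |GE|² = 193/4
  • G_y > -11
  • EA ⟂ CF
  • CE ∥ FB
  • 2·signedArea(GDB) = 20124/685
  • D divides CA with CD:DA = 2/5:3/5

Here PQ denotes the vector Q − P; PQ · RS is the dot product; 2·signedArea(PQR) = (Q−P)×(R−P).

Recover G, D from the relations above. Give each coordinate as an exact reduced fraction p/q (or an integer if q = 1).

1. D_x = 1192/685  [D divides CA with CD:DA = 2/5:3/5]
2. D_y = 2202/685  [D divides CA with CD:DA = 2/5:3/5]
   → D = (1192/685, 2202/685)
3. G_x = 2  [2·signedArea(GDB) = 20124/685 ∩ GF · EA = 5408/137]
4. G_y = -21/2  [2·signedArea(GDB) = 20124/685 ∩ GF · EA = 5408/137]
   → G = (2, -21/2)

D = (1192/685, 2202/685)
G = (2, -21/2)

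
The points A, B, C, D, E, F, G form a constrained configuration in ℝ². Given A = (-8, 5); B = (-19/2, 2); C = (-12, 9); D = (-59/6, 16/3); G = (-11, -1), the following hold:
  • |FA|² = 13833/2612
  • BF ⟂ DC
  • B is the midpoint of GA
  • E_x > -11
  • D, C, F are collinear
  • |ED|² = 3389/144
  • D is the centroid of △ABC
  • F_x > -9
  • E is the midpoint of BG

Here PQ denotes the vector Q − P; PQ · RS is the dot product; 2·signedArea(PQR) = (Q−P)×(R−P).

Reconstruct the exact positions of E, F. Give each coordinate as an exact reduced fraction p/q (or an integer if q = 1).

1. E_x = -41/4  [E is the midpoint of BG]
2. E_y = 1/2  [E is the midpoint of BG]
   → E = (-41/4, 1/2)
3. F_x = -10823/1306  [D, C, F are collinear ∩ BF ⟂ DC]
4. F_y = 1774/653  [D, C, F are collinear ∩ BF ⟂ DC]
   → F = (-10823/1306, 1774/653)

E = (-41/4, 1/2)
F = (-10823/1306, 1774/653)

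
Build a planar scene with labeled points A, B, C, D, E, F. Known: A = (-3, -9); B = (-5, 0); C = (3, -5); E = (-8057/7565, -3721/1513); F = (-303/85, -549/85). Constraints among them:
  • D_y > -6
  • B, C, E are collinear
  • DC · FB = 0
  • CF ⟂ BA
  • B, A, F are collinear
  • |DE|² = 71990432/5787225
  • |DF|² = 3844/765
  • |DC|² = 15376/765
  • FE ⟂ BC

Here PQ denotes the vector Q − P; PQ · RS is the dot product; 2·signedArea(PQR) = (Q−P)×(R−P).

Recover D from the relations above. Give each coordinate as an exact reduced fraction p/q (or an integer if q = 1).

1. D_x = -117/85  [line 122/85·x + -549/85·y + -183/5 = 0 ∩ |DF|² = 3844/765]
2. D_y = -1523/255  [line 122/85·x + -549/85·y + -183/5 = 0 ∩ |DF|² = 3844/765]
   → D = (-117/85, -1523/255)

D = (-117/85, -1523/255)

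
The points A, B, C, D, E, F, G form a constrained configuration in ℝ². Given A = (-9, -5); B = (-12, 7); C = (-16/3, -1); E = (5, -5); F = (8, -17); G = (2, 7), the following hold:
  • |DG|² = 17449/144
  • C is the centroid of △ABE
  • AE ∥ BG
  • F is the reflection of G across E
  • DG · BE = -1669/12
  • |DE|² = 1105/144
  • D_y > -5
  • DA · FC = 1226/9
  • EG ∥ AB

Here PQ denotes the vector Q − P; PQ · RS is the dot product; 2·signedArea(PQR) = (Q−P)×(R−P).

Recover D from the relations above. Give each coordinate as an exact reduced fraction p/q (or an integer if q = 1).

D = (29/12, -4)

1. D_x = 29/12  [DG · BE = -1669/12 ∩ DA · FC = 1226/9]
2. D_y = -4  [DG · BE = -1669/12 ∩ DA · FC = 1226/9]
   → D = (29/12, -4)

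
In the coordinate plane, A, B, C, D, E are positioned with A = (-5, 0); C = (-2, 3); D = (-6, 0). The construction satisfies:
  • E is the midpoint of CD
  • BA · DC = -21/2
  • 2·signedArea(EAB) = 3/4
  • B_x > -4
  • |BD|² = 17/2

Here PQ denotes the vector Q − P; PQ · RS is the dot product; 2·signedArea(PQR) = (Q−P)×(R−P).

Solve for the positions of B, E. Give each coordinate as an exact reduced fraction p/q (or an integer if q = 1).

B = (-7/2, 3/2)
E = (-4, 3/2)

1. E_x = -4  [E is the midpoint of CD]
2. E_y = 3/2  [E is the midpoint of CD]
   → E = (-4, 3/2)
3. B_x = -7/2  [BA · DC = -21/2 ∩ 2·signedArea(EAB) = 3/4]
4. B_y = 3/2  [BA · DC = -21/2 ∩ 2·signedArea(EAB) = 3/4]
   → B = (-7/2, 3/2)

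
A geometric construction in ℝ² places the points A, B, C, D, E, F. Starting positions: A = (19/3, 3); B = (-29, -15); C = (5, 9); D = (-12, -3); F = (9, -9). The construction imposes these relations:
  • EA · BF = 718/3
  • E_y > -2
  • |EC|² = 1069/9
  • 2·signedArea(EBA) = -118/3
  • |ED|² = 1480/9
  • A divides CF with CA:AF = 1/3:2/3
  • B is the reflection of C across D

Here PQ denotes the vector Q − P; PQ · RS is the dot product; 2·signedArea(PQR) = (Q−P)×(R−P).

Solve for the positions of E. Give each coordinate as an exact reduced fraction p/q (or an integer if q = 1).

1. E_x = 2/3  [2·signedArea(EBA) = -118/3 ∩ EA · BF = 718/3]
2. E_y = -1  [2·signedArea(EBA) = -118/3 ∩ EA · BF = 718/3]
   → E = (2/3, -1)

E = (2/3, -1)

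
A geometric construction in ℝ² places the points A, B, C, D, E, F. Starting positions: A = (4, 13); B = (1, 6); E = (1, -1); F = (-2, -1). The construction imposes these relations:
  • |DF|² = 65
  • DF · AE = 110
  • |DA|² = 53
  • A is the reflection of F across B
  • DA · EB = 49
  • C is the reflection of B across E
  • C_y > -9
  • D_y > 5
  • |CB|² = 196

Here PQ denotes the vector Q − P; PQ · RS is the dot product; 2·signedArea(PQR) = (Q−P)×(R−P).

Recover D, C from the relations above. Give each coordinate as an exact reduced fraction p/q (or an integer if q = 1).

C = (1, -8)
D = (2, 6)

1. D_x = 2  [DA · EB = 49 ∩ DF · AE = 110]
2. D_y = 6  [DA · EB = 49 ∩ DF · AE = 110]
   → D = (2, 6)
3. C_x = 1  [C is the reflection of B across E]
4. C_y = -8  [C is the reflection of B across E]
   → C = (1, -8)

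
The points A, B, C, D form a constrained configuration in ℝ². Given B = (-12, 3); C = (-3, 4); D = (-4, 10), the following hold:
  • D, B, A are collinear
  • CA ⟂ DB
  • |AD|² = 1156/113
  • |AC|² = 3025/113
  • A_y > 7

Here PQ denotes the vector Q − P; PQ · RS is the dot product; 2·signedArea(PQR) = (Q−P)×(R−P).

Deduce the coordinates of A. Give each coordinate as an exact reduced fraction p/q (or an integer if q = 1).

1. A_x = -724/113  [D, B, A are collinear ∩ CA ⟂ DB]
2. A_y = 892/113  [D, B, A are collinear ∩ CA ⟂ DB]
   → A = (-724/113, 892/113)

A = (-724/113, 892/113)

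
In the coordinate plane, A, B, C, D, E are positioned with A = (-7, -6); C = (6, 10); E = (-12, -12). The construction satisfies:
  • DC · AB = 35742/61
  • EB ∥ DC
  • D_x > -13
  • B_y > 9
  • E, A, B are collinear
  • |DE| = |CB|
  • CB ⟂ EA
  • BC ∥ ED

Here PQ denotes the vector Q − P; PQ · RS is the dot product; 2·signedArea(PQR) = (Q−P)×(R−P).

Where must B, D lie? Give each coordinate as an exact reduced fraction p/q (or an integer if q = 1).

B = (378/61, 600/61)
D = (-744/61, -722/61)

1. B_x = 378/61  [E, A, B are collinear ∩ CB ⟂ EA]
2. B_y = 600/61  [E, A, B are collinear ∩ CB ⟂ EA]
   → B = (378/61, 600/61)
3. D_x = -744/61  [EB ∥ DC ∩ BC ∥ ED]
4. D_y = -722/61  [EB ∥ DC ∩ BC ∥ ED]
   → D = (-744/61, -722/61)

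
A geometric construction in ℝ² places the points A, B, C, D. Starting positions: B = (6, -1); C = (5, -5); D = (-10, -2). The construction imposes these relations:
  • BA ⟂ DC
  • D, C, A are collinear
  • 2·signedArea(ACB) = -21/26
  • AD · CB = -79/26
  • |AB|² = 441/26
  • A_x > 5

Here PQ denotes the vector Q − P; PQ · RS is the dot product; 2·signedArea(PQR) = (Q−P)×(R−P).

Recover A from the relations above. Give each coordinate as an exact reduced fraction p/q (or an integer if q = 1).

1. A_x = 135/26  [D, C, A are collinear ∩ BA ⟂ DC]
2. A_y = -131/26  [D, C, A are collinear ∩ BA ⟂ DC]
   → A = (135/26, -131/26)

A = (135/26, -131/26)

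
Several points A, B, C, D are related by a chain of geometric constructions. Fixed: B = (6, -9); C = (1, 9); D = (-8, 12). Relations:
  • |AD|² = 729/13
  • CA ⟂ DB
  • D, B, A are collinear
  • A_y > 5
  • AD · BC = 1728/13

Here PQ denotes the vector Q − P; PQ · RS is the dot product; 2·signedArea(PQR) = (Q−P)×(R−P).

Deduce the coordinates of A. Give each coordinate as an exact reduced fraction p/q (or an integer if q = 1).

1. A_x = -50/13  [D, B, A are collinear ∩ CA ⟂ DB]
2. A_y = 75/13  [D, B, A are collinear ∩ CA ⟂ DB]
   → A = (-50/13, 75/13)

A = (-50/13, 75/13)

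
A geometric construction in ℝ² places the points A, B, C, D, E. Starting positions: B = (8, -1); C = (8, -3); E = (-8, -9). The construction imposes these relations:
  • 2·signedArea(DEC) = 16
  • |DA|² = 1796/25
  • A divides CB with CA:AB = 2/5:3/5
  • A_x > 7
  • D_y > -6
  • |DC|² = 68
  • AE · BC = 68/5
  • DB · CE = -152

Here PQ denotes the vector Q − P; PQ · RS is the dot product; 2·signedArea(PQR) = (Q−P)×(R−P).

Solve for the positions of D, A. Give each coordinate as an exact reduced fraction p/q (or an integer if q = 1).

1. D_x = 0  [DB · CE = -152 ∩ 2·signedArea(DEC) = 16]
2. D_y = -5  [DB · CE = -152 ∩ 2·signedArea(DEC) = 16]
   → D = (0, -5)
3. A_x = 8  [A divides CB with CA:AB = 2/5:3/5]
4. A_y = -11/5  [A divides CB with CA:AB = 2/5:3/5]
   → A = (8, -11/5)

A = (8, -11/5)
D = (0, -5)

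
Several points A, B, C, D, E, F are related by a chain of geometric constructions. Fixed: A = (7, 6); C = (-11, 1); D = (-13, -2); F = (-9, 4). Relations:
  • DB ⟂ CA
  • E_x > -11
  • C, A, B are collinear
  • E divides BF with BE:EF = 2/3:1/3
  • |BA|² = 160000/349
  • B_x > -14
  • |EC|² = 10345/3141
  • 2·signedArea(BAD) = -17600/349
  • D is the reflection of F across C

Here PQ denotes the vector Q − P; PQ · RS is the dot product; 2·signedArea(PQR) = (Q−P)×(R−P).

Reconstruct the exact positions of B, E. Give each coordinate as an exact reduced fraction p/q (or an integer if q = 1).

B = (-4757/349, 94/349)
E = (-11039/1047, 962/349)

1. B_x = -4757/349  [C, A, B are collinear ∩ DB ⟂ CA]
2. B_y = 94/349  [C, A, B are collinear ∩ DB ⟂ CA]
   → B = (-4757/349, 94/349)
3. E_x = -11039/1047  [E divides BF with BE:EF = 2/3:1/3]
4. E_y = 962/349  [E divides BF with BE:EF = 2/3:1/3]
   → E = (-11039/1047, 962/349)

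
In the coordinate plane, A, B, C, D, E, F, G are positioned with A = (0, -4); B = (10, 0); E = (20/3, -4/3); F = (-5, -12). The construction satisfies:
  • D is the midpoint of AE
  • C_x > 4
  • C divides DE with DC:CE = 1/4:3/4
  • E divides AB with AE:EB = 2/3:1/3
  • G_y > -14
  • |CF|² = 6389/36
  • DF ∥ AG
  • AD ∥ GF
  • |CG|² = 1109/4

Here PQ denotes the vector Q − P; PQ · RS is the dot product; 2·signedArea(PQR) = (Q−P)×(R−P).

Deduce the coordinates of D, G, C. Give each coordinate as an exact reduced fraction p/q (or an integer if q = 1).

1. D_x = 10/3  [D is the midpoint of AE]
2. D_y = -8/3  [D is the midpoint of AE]
   → D = (10/3, -8/3)
3. G_x = -25/3  [AD ∥ GF ∩ DF ∥ AG]
4. G_y = -40/3  [AD ∥ GF ∩ DF ∥ AG]
   → G = (-25/3, -40/3)
5. C_x = 25/6  [C divides DE with DC:CE = 1/4:3/4]
6. C_y = -7/3  [C divides DE with DC:CE = 1/4:3/4]
   → C = (25/6, -7/3)

C = (25/6, -7/3)
D = (10/3, -8/3)
G = (-25/3, -40/3)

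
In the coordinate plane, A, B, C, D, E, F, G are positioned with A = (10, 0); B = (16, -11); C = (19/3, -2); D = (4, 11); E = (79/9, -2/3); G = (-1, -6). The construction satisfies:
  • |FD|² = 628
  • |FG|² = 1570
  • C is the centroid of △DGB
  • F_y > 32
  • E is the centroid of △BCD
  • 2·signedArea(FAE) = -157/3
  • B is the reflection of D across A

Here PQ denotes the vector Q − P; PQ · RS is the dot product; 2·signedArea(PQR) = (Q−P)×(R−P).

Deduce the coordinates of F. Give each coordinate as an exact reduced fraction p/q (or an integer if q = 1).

1. F_x = -8  [line 2/3·x + -11/9·y + 137/3 = 0 ∩ |FG|² = 1570]
2. F_y = 33  [line 2/3·x + -11/9·y + 137/3 = 0 ∩ |FG|² = 1570]
   → F = (-8, 33)

F = (-8, 33)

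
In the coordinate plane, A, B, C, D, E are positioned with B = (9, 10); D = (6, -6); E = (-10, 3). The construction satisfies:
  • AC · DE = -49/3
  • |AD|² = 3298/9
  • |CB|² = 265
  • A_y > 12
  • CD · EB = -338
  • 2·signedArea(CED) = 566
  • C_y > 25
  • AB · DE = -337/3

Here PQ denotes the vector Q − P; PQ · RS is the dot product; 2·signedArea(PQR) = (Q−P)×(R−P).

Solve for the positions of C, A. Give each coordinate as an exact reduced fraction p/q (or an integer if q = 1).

A = (11/3, 13)
C = (12, 26)

1. C_x = 12  [CD · EB = -338 ∩ 2·signedArea(CED) = 566]
2. C_y = 26  [CD · EB = -338 ∩ 2·signedArea(CED) = 566]
   → C = (12, 26)
3. A_x = 11/3  [line 16·x + -9·y + 175/3 = 0 ∩ |AD|² = 3298/9]
4. A_y = 13  [line 16·x + -9·y + 175/3 = 0 ∩ |AD|² = 3298/9]
   → A = (11/3, 13)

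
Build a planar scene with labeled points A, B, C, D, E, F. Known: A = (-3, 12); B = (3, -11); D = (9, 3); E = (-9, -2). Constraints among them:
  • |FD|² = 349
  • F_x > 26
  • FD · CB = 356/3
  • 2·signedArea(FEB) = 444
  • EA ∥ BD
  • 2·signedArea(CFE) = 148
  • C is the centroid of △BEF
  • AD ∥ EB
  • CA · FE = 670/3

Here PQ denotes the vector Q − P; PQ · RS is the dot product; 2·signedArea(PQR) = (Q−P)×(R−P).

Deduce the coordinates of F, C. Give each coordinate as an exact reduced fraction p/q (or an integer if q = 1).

C = (7, -5/3)
F = (27, 8)

1. F_x = 27  [line 9·x + 12·y + -339 = 0 ∩ |FD|² = 349]
2. F_y = 8  [line 9·x + 12·y + -339 = 0 ∩ |FD|² = 349]
   → F = (27, 8)
3. C_x = 7  [C is the centroid of △BEF]
4. C_y = -5/3  [C is the centroid of △BEF]
   → C = (7, -5/3)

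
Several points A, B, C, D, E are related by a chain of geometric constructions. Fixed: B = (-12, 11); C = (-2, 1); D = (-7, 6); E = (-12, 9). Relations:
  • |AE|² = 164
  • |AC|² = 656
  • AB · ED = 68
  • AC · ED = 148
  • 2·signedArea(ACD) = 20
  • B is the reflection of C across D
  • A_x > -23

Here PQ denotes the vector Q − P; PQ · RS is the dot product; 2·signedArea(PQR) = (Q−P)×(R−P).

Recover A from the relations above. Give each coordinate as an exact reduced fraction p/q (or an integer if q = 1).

A = (-22, 17)

1. A_x = -22  [2·signedArea(ACD) = 20 ∩ AC · ED = 148]
2. A_y = 17  [2·signedArea(ACD) = 20 ∩ AC · ED = 148]
   → A = (-22, 17)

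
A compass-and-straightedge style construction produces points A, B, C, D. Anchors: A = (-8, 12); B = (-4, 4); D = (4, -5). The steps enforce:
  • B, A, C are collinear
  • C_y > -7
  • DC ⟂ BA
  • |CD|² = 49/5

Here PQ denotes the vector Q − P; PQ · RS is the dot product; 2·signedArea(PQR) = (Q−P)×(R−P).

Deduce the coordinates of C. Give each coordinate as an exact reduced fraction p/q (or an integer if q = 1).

C = (6/5, -32/5)

1. C_x = 6/5  [B, A, C are collinear ∩ DC ⟂ BA]
2. C_y = -32/5  [B, A, C are collinear ∩ DC ⟂ BA]
   → C = (6/5, -32/5)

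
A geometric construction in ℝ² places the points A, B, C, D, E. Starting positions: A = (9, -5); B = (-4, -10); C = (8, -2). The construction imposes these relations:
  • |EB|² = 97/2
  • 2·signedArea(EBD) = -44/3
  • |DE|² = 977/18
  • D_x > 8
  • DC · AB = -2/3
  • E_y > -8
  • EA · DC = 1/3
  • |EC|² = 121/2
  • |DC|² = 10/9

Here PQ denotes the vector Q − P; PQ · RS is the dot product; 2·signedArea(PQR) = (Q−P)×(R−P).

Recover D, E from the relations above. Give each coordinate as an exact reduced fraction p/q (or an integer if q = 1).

D = (25/3, -3)
E = (5/2, -15/2)

1. D_x = 25/3  [line 13·x + 5·y + -280/3 = 0 ∩ |DC|² = 10/9]
2. D_y = -3  [line 13·x + 5·y + -280/3 = 0 ∩ |DC|² = 10/9]
   → D = (25/3, -3)
3. E_x = 5/2  [2·signedArea(EBD) = -44/3 ∩ EA · DC = 1/3]
4. E_y = -15/2  [2·signedArea(EBD) = -44/3 ∩ EA · DC = 1/3]
   → E = (5/2, -15/2)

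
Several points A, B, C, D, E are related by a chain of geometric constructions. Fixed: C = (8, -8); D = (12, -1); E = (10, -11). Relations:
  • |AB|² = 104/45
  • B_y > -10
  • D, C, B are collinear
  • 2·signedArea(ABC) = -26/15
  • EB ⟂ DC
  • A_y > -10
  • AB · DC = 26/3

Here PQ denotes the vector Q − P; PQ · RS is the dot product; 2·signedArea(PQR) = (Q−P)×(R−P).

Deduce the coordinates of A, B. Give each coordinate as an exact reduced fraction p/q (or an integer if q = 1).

A = (26/3, -9)
B = (36/5, -47/5)

1. B_x = 36/5  [D, C, B are collinear ∩ EB ⟂ DC]
2. B_y = -47/5  [D, C, B are collinear ∩ EB ⟂ DC]
   → B = (36/5, -47/5)
3. A_x = 26/3  [2·signedArea(ABC) = -26/15 ∩ AB · DC = 26/3]
4. A_y = -9  [2·signedArea(ABC) = -26/15 ∩ AB · DC = 26/3]
   → A = (26/3, -9)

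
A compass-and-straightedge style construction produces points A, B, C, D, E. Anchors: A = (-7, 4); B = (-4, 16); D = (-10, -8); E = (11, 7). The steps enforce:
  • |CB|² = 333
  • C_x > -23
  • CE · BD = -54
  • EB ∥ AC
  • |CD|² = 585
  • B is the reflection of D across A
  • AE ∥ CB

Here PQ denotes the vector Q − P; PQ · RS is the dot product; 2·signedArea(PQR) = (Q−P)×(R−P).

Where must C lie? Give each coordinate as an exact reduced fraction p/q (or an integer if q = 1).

1. C_x = -22  [AE ∥ CB ∩ EB ∥ AC]
2. C_y = 13  [AE ∥ CB ∩ EB ∥ AC]
   → C = (-22, 13)

C = (-22, 13)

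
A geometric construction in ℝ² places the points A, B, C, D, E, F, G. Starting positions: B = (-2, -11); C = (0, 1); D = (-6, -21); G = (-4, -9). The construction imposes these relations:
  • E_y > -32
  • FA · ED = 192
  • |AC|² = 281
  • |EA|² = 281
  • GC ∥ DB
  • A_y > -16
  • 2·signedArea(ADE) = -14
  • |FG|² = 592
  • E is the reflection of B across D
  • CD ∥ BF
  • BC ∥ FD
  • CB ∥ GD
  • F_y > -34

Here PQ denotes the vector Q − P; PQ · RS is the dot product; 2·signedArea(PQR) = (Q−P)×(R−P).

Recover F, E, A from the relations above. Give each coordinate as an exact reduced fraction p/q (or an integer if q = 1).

A = (-5, -15)
E = (-10, -31)
F = (-8, -33)

1. F_x = -8  [BC ∥ FD ∩ CD ∥ BF]
2. F_y = -33  [BC ∥ FD ∩ CD ∥ BF]
   → F = (-8, -33)
3. E_x = -10  [E is the reflection of B across D]
4. E_y = -31  [E is the reflection of B across D]
   → E = (-10, -31)
5. A_x = -5  [2·signedArea(ADE) = -14 ∩ FA · ED = 192]
6. A_y = -15  [2·signedArea(ADE) = -14 ∩ FA · ED = 192]
   → A = (-5, -15)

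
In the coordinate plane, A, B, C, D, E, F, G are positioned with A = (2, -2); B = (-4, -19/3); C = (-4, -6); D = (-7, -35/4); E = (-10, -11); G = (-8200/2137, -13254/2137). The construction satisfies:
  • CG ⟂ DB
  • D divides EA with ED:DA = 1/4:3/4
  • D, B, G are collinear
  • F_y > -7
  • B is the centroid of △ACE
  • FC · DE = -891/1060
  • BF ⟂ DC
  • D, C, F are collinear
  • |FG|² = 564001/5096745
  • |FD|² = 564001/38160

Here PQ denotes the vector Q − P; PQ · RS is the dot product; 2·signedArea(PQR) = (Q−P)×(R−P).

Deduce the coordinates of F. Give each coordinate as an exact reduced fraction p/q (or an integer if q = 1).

1. F_x = -1104/265  [D, C, F are collinear ∩ BF ⟂ DC]
2. F_y = -4891/795  [D, C, F are collinear ∩ BF ⟂ DC]
   → F = (-1104/265, -4891/795)

F = (-1104/265, -4891/795)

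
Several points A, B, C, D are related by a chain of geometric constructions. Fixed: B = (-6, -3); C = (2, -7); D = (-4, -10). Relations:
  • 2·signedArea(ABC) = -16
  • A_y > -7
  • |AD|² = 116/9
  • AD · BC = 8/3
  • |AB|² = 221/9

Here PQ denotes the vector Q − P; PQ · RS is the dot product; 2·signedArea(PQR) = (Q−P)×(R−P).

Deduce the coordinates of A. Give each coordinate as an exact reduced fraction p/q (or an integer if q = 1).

1. A_x = -8/3  [AD · BC = 8/3 ∩ 2·signedArea(ABC) = -16]
2. A_y = -20/3  [AD · BC = 8/3 ∩ 2·signedArea(ABC) = -16]
   → A = (-8/3, -20/3)

A = (-8/3, -20/3)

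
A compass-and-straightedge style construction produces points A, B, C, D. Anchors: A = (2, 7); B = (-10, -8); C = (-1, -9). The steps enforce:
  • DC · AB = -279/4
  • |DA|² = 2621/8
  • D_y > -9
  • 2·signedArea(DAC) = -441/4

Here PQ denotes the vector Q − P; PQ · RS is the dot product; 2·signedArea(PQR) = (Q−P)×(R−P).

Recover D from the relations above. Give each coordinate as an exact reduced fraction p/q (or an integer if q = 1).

D = (-31/4, -33/4)

1. D_x = -31/4  [2·signedArea(DAC) = -441/4 ∩ DC · AB = -279/4]
2. D_y = -33/4  [2·signedArea(DAC) = -441/4 ∩ DC · AB = -279/4]
   → D = (-31/4, -33/4)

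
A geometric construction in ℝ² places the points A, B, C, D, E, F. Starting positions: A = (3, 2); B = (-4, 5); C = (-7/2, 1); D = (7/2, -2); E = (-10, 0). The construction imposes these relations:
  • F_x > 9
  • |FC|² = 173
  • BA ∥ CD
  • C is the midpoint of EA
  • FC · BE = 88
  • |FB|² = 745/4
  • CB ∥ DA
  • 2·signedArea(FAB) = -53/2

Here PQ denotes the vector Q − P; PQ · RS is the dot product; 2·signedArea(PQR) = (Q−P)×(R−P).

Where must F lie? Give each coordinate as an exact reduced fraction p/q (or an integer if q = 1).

F = (19/2, 3)

1. F_x = 19/2  [2·signedArea(FAB) = -53/2 ∩ FC · BE = 88]
2. F_y = 3  [2·signedArea(FAB) = -53/2 ∩ FC · BE = 88]
   → F = (19/2, 3)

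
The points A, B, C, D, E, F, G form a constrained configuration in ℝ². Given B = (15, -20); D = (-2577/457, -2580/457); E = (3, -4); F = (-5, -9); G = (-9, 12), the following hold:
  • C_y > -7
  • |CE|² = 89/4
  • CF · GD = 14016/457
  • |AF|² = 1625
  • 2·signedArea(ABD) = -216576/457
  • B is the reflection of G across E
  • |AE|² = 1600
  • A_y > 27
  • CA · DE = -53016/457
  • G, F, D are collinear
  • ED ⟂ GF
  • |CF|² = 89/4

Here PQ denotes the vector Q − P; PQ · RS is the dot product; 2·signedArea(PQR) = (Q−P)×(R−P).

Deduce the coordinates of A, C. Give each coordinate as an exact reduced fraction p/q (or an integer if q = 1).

1. A_x = -21  [line -6560/457·x + -9432/457·y + 126336/457 = 0 ∩ |AE|² = 1600]
2. A_y = 28  [line -6560/457·x + -9432/457·y + 126336/457 = 0 ∩ |AE|² = 1600]
   → A = (-21, 28)
3. C_x = -1  [CF · GD = 14016/457 ∩ CA · DE = -53016/457]
4. C_y = -13/2  [CF · GD = 14016/457 ∩ CA · DE = -53016/457]
   → C = (-1, -13/2)

A = (-21, 28)
C = (-1, -13/2)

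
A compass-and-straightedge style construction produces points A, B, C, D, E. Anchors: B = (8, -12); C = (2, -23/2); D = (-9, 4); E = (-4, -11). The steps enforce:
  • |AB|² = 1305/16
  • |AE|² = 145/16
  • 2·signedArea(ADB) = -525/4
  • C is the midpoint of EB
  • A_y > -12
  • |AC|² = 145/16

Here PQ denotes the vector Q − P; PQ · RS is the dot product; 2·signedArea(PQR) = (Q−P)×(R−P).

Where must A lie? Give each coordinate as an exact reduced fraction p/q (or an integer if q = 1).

A = (-1, -45/4)

1. A_x = -1  [line 16·x + 17·y + 829/4 = 0 ∩ |AC|² = 145/16]
2. A_y = -45/4  [line 16·x + 17·y + 829/4 = 0 ∩ |AC|² = 145/16]
   → A = (-1, -45/4)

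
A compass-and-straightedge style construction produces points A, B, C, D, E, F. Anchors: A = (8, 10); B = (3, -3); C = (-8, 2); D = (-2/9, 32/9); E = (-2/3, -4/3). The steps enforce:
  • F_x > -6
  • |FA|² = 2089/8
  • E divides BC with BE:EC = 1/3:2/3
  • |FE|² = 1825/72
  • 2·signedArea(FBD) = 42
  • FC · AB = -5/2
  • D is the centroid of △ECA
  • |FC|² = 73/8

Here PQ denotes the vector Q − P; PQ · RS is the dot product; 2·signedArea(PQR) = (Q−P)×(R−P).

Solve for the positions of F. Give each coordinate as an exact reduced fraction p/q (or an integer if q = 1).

F = (-21/4, 3/4)

1. F_x = -21/4  [2·signedArea(FBD) = 42 ∩ FC · AB = -5/2]
2. F_y = 3/4  [2·signedArea(FBD) = 42 ∩ FC · AB = -5/2]
   → F = (-21/4, 3/4)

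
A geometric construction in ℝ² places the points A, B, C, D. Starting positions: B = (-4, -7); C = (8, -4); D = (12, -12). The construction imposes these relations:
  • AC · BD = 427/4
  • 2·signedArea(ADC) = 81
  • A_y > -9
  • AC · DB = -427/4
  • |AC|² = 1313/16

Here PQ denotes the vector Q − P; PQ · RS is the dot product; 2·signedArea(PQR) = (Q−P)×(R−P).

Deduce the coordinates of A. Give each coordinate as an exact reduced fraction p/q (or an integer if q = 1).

1. A_x = 0  [AC · DB = -427/4 ∩ 2·signedArea(ADC) = 81]
2. A_y = -33/4  [AC · DB = -427/4 ∩ 2·signedArea(ADC) = 81]
   → A = (0, -33/4)

A = (0, -33/4)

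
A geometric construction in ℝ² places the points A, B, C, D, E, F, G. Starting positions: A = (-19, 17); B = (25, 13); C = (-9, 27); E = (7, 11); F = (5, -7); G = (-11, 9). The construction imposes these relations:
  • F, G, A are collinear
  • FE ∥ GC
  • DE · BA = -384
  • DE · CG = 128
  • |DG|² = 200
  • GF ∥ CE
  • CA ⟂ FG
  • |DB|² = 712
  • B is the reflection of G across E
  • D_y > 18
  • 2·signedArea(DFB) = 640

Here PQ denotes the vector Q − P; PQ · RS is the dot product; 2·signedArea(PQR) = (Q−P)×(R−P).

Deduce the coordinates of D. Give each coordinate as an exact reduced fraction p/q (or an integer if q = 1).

D = (-1, 19)

1. D_x = -1  [DE · BA = -384 ∩ DE · CG = 128]
2. D_y = 19  [DE · BA = -384 ∩ DE · CG = 128]
   → D = (-1, 19)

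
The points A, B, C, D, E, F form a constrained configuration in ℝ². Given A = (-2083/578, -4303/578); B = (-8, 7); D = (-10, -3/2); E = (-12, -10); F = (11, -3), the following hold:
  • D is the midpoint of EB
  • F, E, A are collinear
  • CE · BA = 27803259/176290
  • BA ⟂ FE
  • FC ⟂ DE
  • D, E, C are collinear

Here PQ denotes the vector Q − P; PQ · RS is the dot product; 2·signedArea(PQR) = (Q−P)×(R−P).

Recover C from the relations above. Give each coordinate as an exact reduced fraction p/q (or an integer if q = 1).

C = (-2816/305, 537/305)

1. C_x = -2816/305  [D, E, C are collinear ∩ FC ⟂ DE]
2. C_y = 537/305  [D, E, C are collinear ∩ FC ⟂ DE]
   → C = (-2816/305, 537/305)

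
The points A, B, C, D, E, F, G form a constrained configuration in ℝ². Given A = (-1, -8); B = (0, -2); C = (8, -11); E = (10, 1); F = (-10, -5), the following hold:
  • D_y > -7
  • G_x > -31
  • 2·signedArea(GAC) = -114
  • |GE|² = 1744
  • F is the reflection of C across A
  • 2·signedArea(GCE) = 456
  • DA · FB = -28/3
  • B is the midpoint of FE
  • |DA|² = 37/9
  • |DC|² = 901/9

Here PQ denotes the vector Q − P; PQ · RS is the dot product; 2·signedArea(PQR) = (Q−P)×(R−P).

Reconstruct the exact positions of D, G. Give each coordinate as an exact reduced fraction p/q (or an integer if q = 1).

D = (-2/3, -6)
G = (-30, -11)

1. D_x = -2/3  [line -10·x + -3·y + -74/3 = 0 ∩ |DC|² = 901/9]
2. D_y = -6  [line -10·x + -3·y + -74/3 = 0 ∩ |DC|² = 901/9]
   → D = (-2/3, -6)
3. G_x = -30  [2·signedArea(GCE) = 456 ∩ 2·signedArea(GAC) = -114]
4. G_y = -11  [2·signedArea(GCE) = 456 ∩ 2·signedArea(GAC) = -114]
   → G = (-30, -11)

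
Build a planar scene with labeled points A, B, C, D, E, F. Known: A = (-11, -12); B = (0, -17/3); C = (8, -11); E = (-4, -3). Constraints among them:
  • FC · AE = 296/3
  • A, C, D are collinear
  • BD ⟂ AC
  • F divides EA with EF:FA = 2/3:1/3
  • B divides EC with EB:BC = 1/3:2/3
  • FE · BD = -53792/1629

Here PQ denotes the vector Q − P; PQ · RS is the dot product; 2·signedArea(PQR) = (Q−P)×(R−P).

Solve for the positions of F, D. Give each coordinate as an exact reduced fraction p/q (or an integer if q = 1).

D = (164/543, -6193/543)
F = (-26/3, -9)

1. F_x = -26/3  [F divides EA with EF:FA = 2/3:1/3]
2. F_y = -9  [F divides EA with EF:FA = 2/3:1/3]
   → F = (-26/3, -9)
3. D_x = 164/543  [A, C, D are collinear ∩ BD ⟂ AC]
4. D_y = -6193/543  [A, C, D are collinear ∩ BD ⟂ AC]
   → D = (164/543, -6193/543)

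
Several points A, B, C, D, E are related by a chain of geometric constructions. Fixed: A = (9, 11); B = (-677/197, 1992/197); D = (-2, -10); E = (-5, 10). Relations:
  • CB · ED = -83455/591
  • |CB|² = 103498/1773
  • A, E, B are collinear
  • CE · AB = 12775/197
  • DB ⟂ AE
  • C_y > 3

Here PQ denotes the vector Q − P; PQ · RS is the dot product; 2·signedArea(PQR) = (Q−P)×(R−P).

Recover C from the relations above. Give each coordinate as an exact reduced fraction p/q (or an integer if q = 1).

C = (2/3, 11/3)

1. C_x = 2/3  [CB · ED = -83455/591 ∩ CE · AB = 12775/197]
2. C_y = 11/3  [CB · ED = -83455/591 ∩ CE · AB = 12775/197]
   → C = (2/3, 11/3)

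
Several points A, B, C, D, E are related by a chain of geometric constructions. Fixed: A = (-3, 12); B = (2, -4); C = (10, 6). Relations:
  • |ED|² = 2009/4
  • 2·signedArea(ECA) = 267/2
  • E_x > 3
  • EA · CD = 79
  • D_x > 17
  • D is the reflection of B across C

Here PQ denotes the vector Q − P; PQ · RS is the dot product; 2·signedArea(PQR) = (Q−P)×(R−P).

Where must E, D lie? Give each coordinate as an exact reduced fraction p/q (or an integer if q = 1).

1. D_x = 18  [D is the reflection of B across C]
2. D_y = 16  [D is the reflection of B across C]
   → D = (18, 16)
3. E_x = 4  [EA · CD = 79 ∩ 2·signedArea(ECA) = 267/2]
4. E_y = -3/2  [EA · CD = 79 ∩ 2·signedArea(ECA) = 267/2]
   → E = (4, -3/2)

D = (18, 16)
E = (4, -3/2)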